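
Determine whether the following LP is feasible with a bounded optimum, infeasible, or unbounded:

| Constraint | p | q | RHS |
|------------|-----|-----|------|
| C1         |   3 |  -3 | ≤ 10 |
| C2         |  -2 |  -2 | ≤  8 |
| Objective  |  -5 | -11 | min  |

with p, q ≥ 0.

Unbounded (objective can decrease without bound)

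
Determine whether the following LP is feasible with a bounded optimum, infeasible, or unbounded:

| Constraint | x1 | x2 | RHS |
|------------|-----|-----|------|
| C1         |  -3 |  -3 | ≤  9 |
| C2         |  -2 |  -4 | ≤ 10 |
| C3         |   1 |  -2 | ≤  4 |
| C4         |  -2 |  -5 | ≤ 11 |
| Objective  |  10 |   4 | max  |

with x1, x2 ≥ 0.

Unbounded (objective can increase without bound)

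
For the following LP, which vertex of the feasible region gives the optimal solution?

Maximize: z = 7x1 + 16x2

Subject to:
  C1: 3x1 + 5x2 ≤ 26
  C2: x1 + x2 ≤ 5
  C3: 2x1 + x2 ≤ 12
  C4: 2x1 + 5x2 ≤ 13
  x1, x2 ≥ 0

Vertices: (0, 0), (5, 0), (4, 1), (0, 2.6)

Evaluate the objective at each vertex of the feasible region:
  z(0, 0) = 0
  z(5, 0) = 35
  z(4, 1) = 44  ←
  z(0, 2.6) = 41.6
The maximum is at x1 = 4, x2 = 1.

(4, 1)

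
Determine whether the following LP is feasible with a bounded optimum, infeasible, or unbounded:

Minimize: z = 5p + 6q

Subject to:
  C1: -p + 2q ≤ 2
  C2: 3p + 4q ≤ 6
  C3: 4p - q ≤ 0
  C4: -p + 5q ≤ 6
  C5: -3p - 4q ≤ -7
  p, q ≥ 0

Infeasible (no feasible solution exists)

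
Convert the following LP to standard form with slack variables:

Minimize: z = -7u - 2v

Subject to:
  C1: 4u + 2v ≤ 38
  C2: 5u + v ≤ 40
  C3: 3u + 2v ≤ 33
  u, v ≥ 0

min z = -7u - 2v

s.t.
  4u + 2v + s1 = 38
  5u + v + s2 = 40
  3u + 2v + s3 = 33
  u, v, s1, s2, s3 ≥ 0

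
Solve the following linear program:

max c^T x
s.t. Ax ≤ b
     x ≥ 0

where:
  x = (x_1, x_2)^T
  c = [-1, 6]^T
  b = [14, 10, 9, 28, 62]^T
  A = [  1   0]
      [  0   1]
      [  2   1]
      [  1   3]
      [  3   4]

Evaluate the objective at each vertex of the feasible region:
  z(0, 0) = 0
  z(4.5, 0) = -4.5
  z(0, 9) = 54  ←
The maximum is at x_1 = 0, x_2 = 9.

x_1 = 0, x_2 = 9, z = 54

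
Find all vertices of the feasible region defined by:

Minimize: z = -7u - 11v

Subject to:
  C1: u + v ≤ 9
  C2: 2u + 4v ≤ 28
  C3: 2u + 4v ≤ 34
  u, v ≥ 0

(0, 0), (9, 0), (4, 5), (0, 7)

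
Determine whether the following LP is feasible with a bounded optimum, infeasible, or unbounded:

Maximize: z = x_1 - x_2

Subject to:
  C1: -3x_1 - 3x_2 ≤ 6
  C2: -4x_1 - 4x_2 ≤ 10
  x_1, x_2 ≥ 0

Unbounded (objective can increase without bound)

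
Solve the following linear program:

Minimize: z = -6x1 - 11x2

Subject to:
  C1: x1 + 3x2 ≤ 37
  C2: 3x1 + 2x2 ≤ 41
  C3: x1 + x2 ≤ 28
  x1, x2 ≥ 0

Evaluate the objective at each vertex of the feasible region:
  z(0, 0) = 0
  z(13.67, 0) = -82
  z(7, 10) = -152  ←
  z(0, 12.33) = -135.7
The minimum is at x1 = 7, x2 = 10.

x1 = 7, x2 = 10, z = -152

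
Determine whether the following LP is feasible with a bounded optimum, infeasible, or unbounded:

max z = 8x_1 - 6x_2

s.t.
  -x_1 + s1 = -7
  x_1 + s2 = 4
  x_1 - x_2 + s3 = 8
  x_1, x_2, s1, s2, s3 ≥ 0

Infeasible (no feasible solution exists)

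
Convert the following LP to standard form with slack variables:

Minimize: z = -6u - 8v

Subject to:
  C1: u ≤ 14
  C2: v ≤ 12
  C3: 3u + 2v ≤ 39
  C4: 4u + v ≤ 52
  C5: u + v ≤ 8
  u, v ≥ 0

min z = -6u - 8v

s.t.
  u + s1 = 14
  v + s2 = 12
  3u + 2v + s3 = 39
  4u + v + s4 = 52
  u + v + s5 = 8
  u, v, s1, s2, s3, s4, s5 ≥ 0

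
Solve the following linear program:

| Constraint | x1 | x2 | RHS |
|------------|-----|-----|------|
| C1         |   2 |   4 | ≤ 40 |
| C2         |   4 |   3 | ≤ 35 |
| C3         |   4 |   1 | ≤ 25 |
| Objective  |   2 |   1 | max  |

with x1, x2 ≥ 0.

Evaluate the objective at each vertex of the feasible region:
  z(0, 0) = 0
  z(6.25, 0) = 12.5
  z(5, 5) = 15  ←
  z(2, 9) = 13
  z(0, 10) = 10
The maximum is at x1 = 5, x2 = 5.

x1 = 5, x2 = 5, z = 15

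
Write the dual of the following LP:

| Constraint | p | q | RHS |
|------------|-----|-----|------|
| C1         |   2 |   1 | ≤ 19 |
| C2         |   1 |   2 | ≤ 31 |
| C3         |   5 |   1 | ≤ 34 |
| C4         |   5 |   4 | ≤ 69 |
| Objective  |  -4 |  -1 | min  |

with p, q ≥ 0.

Primal min cᵀx s.t. Ax ≤ b, x ≥ 0  →  Dual max −bᵀy s.t. Aᵀy ≥ −c, y ≥ 0.

Maximize: z = -19y1 - 31y2 - 34y3 - 69y4

Subject to:
  2y1 + y2 + 5y3 + 5y4 ≥ 4
  y1 + 2y2 + y3 + 4y4 ≥ 1
  y1, y2, y3, y4 ≥ 0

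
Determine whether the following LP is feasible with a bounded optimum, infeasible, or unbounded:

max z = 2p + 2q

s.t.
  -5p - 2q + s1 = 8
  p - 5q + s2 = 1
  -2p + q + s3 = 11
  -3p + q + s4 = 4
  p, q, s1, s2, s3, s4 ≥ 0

Unbounded (objective can increase without bound)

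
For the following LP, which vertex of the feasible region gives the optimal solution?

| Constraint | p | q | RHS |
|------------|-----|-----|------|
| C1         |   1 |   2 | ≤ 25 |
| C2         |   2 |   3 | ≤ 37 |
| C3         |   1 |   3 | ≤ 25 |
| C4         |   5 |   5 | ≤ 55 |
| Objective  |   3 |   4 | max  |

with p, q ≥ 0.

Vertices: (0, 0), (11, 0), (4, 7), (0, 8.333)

Evaluate the objective at each vertex of the feasible region:
  z(0, 0) = 0
  z(11, 0) = 33
  z(4, 7) = 40  ←
  z(0, 8.333) = 33.33
The maximum is at p = 4, q = 7.

(4, 7)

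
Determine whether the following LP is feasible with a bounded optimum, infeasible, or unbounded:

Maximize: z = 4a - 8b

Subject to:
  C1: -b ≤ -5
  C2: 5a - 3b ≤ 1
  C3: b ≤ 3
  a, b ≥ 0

Infeasible (no feasible solution exists)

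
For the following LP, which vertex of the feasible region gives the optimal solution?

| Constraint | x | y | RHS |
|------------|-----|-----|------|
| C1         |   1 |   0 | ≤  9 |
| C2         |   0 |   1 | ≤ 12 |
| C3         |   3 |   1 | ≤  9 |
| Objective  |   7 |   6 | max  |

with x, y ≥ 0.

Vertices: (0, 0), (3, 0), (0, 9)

Evaluate the objective at each vertex of the feasible region:
  z(0, 0) = 0
  z(3, 0) = 21
  z(0, 9) = 54  ←
The maximum is at x = 0, y = 9.

(0, 9)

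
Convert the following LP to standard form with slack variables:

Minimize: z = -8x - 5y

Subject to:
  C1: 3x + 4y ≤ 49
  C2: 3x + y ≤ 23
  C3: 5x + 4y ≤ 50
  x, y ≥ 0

min z = -8x - 5y

s.t.
  3x + 4y + s1 = 49
  3x + y + s2 = 23
  5x + 4y + s3 = 50
  x, y, s1, s2, s3 ≥ 0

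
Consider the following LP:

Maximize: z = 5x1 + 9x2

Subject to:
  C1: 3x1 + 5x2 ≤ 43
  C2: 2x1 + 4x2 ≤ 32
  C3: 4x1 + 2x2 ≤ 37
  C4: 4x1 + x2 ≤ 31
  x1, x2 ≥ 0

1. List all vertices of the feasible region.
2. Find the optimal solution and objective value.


1. (0, 0), (7.75, 0), (6.588, 4.647), (6, 5), (0, 8)
2. x1 = 6, x2 = 5, z = 75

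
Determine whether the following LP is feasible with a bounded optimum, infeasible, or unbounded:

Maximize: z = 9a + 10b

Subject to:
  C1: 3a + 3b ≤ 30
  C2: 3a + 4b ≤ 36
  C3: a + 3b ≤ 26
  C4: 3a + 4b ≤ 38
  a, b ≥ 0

Feasible with a bounded optimal solution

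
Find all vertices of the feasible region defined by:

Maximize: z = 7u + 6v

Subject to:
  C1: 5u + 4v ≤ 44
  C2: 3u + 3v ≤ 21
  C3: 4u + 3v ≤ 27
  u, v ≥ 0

(0, 0), (6.75, 0), (6, 1), (0, 7)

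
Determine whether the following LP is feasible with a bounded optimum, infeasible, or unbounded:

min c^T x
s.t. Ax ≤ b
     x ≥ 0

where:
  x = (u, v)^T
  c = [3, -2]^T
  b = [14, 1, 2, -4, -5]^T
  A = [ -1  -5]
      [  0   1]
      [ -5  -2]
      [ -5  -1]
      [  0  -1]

Infeasible (no feasible solution exists)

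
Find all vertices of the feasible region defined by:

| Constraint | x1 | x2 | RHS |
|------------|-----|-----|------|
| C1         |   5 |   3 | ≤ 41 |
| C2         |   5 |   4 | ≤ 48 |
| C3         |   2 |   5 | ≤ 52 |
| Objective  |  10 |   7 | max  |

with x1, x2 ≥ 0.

(0, 0), (8.2, 0), (4, 7), (1.882, 9.647), (0, 10.4)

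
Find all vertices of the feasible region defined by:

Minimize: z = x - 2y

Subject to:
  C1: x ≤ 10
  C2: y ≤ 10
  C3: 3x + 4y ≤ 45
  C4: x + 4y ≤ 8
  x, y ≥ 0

(0, 0), (8, 0), (0, 2)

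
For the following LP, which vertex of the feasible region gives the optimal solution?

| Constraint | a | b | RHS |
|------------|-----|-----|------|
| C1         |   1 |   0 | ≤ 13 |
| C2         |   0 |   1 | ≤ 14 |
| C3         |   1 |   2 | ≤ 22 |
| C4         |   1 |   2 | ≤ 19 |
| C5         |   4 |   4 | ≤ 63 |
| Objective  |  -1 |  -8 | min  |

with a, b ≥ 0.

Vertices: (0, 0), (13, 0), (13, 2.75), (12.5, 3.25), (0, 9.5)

Evaluate the objective at each vertex of the feasible region:
  z(0, 0) = 0
  z(13, 0) = -13
  z(13, 2.75) = -35
  z(12.5, 3.25) = -38.5
  z(0, 9.5) = -76  ←
The minimum is at a = 0, b = 9.5.

(0, 9.5)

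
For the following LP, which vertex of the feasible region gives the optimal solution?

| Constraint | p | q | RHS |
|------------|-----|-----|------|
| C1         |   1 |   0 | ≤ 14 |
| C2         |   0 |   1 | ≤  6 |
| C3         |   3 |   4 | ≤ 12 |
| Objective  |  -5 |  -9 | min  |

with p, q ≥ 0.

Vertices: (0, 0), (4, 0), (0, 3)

Evaluate the objective at each vertex of the feasible region:
  z(0, 0) = 0
  z(4, 0) = -20
  z(0, 3) = -27  ←
The minimum is at p = 0, q = 3.

(0, 3)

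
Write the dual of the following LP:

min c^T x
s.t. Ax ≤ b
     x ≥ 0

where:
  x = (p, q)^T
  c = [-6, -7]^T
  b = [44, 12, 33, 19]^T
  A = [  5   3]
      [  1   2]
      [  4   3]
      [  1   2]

Primal min cᵀx s.t. Ax ≤ b, x ≥ 0  →  Dual max −bᵀy s.t. Aᵀy ≥ −c, y ≥ 0.

Maximize: z = -44y1 - 12y2 - 33y3 - 19y4

Subject to:
  5y1 + y2 + 4y3 + y4 ≥ 6
  3y1 + 2y2 + 3y3 + 2y4 ≥ 7
  y1, y2, y3, y4 ≥ 0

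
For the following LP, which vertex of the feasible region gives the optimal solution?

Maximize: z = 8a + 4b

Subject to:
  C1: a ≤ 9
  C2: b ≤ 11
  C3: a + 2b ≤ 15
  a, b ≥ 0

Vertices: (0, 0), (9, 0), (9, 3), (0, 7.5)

Evaluate the objective at each vertex of the feasible region:
  z(0, 0) = 0
  z(9, 0) = 72
  z(9, 3) = 84  ←
  z(0, 7.5) = 30
The maximum is at a = 9, b = 3.

(9, 3)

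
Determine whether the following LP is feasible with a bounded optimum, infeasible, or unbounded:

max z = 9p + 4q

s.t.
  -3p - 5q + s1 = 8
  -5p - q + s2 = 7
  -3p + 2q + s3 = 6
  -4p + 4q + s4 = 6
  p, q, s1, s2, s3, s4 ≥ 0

Unbounded (objective can increase without bound)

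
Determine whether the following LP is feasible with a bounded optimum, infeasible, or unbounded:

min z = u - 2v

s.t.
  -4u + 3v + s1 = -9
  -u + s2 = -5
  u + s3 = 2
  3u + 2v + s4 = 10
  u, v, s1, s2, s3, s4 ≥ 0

Infeasible (no feasible solution exists)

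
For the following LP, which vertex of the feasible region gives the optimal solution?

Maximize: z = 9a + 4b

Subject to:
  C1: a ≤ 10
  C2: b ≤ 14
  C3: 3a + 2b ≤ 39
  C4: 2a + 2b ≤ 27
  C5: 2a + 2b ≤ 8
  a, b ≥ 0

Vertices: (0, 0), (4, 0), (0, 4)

Evaluate the objective at each vertex of the feasible region:
  z(0, 0) = 0
  z(4, 0) = 36  ←
  z(0, 4) = 16
The maximum is at a = 4, b = 0.

(4, 0)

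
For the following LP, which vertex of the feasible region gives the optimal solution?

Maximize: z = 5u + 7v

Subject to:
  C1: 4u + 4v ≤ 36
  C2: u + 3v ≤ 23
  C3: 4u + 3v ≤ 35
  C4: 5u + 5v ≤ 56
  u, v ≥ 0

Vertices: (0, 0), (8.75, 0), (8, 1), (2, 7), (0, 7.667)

Evaluate the objective at each vertex of the feasible region:
  z(0, 0) = 0
  z(8.75, 0) = 43.75
  z(8, 1) = 47
  z(2, 7) = 59  ←
  z(0, 7.667) = 53.67
The maximum is at u = 2, v = 7.

(2, 7)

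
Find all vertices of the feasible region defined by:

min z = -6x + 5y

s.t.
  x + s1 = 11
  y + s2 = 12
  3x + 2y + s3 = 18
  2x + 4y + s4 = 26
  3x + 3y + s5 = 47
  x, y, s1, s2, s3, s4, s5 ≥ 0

(0, 0), (6, 0), (2.5, 5.25), (0, 6.5)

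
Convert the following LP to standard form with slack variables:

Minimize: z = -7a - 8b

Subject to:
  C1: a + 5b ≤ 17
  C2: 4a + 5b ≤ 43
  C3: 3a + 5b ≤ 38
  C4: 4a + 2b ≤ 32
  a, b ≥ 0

min z = -7a - 8b

s.t.
  a + 5b + s1 = 17
  4a + 5b + s2 = 43
  3a + 5b + s3 = 38
  4a + 2b + s4 = 32
  a, b, s1, s2, s3, s4 ≥ 0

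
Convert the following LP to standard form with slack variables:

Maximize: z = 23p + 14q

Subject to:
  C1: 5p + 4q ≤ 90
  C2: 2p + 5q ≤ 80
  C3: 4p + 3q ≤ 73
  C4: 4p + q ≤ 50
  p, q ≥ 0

max z = 23p + 14q

s.t.
  5p + 4q + s1 = 90
  2p + 5q + s2 = 80
  4p + 3q + s3 = 73
  4p + q + s4 = 50
  p, q, s1, s2, s3, s4 ≥ 0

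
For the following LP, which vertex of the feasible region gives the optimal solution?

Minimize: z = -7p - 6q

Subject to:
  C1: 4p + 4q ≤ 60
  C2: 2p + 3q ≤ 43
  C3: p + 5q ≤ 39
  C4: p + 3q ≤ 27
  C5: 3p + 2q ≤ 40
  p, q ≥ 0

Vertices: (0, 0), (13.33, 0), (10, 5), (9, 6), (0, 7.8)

Evaluate the objective at each vertex of the feasible region:
  z(0, 0) = 0
  z(13.33, 0) = -93.33
  z(10, 5) = -100  ←
  z(9, 6) = -99
  z(0, 7.8) = -46.8
The minimum is at p = 10, q = 5.

(10, 5)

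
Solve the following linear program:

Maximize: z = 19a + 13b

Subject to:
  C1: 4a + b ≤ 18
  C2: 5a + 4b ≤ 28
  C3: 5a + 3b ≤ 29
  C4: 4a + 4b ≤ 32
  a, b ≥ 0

Evaluate the objective at each vertex of the feasible region:
  z(0, 0) = 0
  z(4.5, 0) = 85.5
  z(4, 2) = 102  ←
  z(0, 7) = 91
The maximum is at a = 4, b = 2.

a = 4, b = 2, z = 102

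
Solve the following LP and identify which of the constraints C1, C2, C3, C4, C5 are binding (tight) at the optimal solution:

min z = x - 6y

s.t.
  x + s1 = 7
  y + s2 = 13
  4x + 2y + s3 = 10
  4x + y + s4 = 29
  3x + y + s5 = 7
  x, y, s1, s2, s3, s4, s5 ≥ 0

At x = 0, y = 5, compute slack b - a·x for each constraint:
  C1: 7 − 0 = 7  (slack)
  C2: 13 − 5 = 8  (slack)
  C3: 10 − 10 = 0  (binding)
  C4: 29 − 5 = 24  (slack)
  C5: 7 − 5 = 2  (slack)

Optimal: x = 0, y = 5
Binding: C3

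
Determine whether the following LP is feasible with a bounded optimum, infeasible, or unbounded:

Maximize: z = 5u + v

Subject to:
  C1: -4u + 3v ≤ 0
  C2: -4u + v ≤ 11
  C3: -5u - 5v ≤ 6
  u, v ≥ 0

Unbounded (objective can increase without bound)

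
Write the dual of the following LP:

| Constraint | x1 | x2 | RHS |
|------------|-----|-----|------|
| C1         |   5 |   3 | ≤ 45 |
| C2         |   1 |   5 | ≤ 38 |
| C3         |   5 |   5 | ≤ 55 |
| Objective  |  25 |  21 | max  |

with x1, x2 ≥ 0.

Primal max cᵀx s.t. Ax ≤ b, x ≥ 0  →  Dual min bᵀy s.t. Aᵀy ≥ c, y ≥ 0.

Minimize: z = 45y1 + 38y2 + 55y3

Subject to:
  5y1 + y2 + 5y3 ≥ 25
  3y1 + 5y2 + 5y3 ≥ 21
  y1, y2, y3 ≥ 0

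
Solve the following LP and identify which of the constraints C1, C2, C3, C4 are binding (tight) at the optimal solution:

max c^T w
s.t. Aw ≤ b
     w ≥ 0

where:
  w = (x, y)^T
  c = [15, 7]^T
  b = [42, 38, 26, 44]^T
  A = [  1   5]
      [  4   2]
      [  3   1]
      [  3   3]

At x = 7, y = 5, compute slack b - a·x for each constraint:
  C1: 42 − 32 = 10  (slack)
  C2: 38 − 38 = 0  (binding)
  C3: 26 − 26 = 0  (binding)
  C4: 44 − 36 = 8  (slack)

Optimal: x = 7, y = 5
Binding: C2, C3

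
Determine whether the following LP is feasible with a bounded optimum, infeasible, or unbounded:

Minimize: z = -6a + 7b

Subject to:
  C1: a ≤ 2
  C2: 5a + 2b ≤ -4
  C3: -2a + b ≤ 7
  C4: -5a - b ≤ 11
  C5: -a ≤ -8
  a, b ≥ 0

Infeasible (no feasible solution exists)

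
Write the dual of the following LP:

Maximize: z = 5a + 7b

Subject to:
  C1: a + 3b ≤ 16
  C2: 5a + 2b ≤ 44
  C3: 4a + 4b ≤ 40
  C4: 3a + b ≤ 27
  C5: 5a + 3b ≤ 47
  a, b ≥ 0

Primal max cᵀx s.t. Ax ≤ b, x ≥ 0  →  Dual min bᵀy s.t. Aᵀy ≥ c, y ≥ 0.

Minimize: z = 16y1 + 44y2 + 40y3 + 27y4 + 47y5

Subject to:
  y1 + 5y2 + 4y3 + 3y4 + 5y5 ≥ 5
  3y1 + 2y2 + 4y3 + y4 + 3y5 ≥ 7
  y1, y2, y3, y4, y5 ≥ 0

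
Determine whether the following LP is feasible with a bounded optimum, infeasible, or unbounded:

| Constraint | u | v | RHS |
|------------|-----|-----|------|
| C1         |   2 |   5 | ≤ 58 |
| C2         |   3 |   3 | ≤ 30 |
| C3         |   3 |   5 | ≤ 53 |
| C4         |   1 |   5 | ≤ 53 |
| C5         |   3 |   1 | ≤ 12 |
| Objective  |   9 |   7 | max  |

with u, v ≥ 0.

Feasible with a bounded optimal solution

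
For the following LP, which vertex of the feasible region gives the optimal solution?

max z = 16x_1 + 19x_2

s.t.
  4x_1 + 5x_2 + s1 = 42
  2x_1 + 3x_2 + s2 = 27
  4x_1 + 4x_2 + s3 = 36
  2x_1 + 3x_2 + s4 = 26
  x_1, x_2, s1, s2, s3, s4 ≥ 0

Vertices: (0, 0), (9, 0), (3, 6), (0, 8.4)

Evaluate the objective at each vertex of the feasible region:
  z(0, 0) = 0
  z(9, 0) = 144
  z(3, 6) = 162  ←
  z(0, 8.4) = 159.6
The maximum is at x_1 = 3, x_2 = 6.

(3, 6)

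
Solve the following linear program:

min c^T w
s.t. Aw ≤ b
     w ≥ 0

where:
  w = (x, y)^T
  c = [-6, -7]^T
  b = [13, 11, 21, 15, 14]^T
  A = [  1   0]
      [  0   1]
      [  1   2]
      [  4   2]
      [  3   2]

Evaluate the objective at each vertex of the feasible region:
  z(0, 0) = 0
  z(3.75, 0) = -22.5
  z(1, 5.5) = -44.5
  z(0, 7) = -49  ←
The minimum is at x = 0, y = 7.

x = 0, y = 7, z = -49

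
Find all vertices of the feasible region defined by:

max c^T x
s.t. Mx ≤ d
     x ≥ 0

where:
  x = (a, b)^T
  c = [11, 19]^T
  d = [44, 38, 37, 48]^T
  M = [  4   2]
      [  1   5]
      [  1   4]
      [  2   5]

(0, 0), (11, 0), (8, 6), (0, 7.6)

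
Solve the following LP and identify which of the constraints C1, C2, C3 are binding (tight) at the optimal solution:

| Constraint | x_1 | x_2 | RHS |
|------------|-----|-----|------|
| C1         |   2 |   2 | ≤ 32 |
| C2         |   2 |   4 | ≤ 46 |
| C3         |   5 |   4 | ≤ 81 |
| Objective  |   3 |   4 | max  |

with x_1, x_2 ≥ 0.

At x_1 = 9, x_2 = 7, compute slack b - a·x for each constraint:
  C1: 32 − 32 = 0  (binding)
  C2: 46 − 46 = 0  (binding)
  C3: 81 − 73 = 8  (slack)

Optimal: x_1 = 9, x_2 = 7
Binding: C1, C2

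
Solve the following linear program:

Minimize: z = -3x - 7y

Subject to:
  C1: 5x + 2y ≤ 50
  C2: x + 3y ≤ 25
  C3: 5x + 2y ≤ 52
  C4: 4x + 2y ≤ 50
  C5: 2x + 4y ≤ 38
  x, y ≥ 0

Evaluate the objective at each vertex of the feasible region:
  z(0, 0) = 0
  z(10, 0) = -30
  z(7.75, 5.625) = -62.62
  z(7, 6) = -63  ←
  z(0, 8.333) = -58.33
The minimum is at x = 7, y = 6.

x = 7, y = 6, z = -63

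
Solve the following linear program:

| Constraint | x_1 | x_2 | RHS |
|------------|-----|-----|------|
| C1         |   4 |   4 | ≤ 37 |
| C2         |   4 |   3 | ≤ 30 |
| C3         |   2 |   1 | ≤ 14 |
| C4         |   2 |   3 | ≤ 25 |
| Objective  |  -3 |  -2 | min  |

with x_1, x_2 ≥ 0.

Evaluate the objective at each vertex of the feasible region:
  z(0, 0) = 0
  z(7, 0) = -21
  z(6, 2) = -22  ←
  z(2.5, 6.667) = -20.83
  z(0, 8.333) = -16.67
The minimum is at x_1 = 6, x_2 = 2.

x_1 = 6, x_2 = 2, z = -22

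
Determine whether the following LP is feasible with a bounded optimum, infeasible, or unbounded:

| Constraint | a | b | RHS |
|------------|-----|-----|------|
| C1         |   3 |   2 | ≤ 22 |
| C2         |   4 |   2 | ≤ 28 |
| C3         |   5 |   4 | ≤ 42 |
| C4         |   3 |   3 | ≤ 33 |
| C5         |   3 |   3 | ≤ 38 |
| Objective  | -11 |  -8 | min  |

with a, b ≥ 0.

Feasible with a bounded optimal solution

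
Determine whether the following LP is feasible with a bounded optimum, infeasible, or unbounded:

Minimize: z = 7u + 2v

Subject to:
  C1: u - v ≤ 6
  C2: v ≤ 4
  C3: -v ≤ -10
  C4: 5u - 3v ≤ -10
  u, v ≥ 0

Infeasible (no feasible solution exists)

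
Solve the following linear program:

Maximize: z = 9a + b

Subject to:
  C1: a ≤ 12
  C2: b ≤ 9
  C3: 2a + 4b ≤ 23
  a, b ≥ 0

Evaluate the objective at each vertex of the feasible region:
  z(0, 0) = 0
  z(11.5, 0) = 103.5  ←
  z(0, 5.75) = 5.75
The maximum is at a = 11.5, b = 0.

a = 11.5, b = 0, z = 103.5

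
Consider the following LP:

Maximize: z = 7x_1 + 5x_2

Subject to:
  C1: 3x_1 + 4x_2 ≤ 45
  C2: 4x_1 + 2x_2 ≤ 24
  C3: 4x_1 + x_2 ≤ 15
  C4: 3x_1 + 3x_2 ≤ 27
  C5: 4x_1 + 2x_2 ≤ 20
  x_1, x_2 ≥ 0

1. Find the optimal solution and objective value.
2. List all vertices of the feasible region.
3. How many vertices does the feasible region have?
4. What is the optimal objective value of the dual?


1. x_1 = 1, x_2 = 8, z = 47
2. (0, 0), (3.75, 0), (2.5, 5), (1, 8), (0, 9)
3. 5
4. 47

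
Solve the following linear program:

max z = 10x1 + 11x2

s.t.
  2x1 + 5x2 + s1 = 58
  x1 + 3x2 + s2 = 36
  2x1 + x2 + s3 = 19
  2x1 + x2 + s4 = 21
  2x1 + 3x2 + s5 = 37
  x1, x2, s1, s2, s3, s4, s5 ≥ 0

Evaluate the objective at each vertex of the feasible region:
  z(0, 0) = 0
  z(9.5, 0) = 95
  z(5, 9) = 149  ←
  z(2.75, 10.5) = 143
  z(0, 11.6) = 127.6
The maximum is at x1 = 5, x2 = 9.

x1 = 5, x2 = 9, z = 149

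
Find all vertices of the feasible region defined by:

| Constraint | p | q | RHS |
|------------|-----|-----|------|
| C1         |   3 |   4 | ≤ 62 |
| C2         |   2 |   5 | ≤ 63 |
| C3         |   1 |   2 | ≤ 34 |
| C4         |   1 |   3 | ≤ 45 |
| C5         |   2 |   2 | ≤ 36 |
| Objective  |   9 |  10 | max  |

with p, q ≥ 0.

(0, 0), (18, 0), (10, 8), (8.286, 9.286), (0, 12.6)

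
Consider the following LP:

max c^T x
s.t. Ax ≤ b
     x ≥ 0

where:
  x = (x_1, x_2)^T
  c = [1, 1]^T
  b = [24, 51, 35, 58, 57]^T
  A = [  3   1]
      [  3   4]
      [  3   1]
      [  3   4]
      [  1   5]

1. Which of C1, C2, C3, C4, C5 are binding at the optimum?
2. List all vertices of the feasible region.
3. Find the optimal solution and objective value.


1. C1, C2
2. (0, 0), (8, 0), (5, 9), (2.455, 10.91), (0, 11.4)
3. x_1 = 5, x_2 = 9, z = 14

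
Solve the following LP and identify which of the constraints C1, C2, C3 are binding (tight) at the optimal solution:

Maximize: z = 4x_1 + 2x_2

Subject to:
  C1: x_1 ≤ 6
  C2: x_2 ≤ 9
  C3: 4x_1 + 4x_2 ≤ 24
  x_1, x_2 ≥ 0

At x_1 = 6, x_2 = 0, compute slack b - a·x for each constraint:
  C1: 6 − 6 = 0  (binding)
  C2: 9 − 0 = 9  (slack)
  C3: 24 − 24 = 0  (binding)

Optimal: x_1 = 6, x_2 = 0
Binding: C1, C3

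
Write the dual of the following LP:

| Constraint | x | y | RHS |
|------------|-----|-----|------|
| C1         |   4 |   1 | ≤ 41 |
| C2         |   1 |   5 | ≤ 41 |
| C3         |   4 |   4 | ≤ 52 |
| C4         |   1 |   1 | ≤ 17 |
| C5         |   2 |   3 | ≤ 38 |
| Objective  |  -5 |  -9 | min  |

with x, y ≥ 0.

Primal min cᵀx s.t. Ax ≤ b, x ≥ 0  →  Dual max −bᵀy s.t. Aᵀy ≥ −c, y ≥ 0.

Maximize: z = -41y1 - 41y2 - 52y3 - 17y4 - 38y5

Subject to:
  4y1 + y2 + 4y3 + y4 + 2y5 ≥ 5
  y1 + 5y2 + 4y3 + y4 + 3y5 ≥ 9
  y1, y2, y3, y4, y5 ≥ 0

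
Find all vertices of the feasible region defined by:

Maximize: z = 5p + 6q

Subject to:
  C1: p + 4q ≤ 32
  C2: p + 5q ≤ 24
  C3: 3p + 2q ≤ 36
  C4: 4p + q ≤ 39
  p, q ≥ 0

(0, 0), (9.75, 0), (9, 3), (0, 4.8)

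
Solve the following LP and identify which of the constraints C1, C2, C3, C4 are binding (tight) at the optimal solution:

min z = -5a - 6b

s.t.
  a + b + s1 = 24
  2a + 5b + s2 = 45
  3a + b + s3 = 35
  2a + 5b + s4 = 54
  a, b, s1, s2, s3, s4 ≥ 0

At a = 10, b = 5, compute slack b - a·x for each constraint:
  C1: 24 − 15 = 9  (slack)
  C2: 45 − 45 = 0  (binding)
  C3: 35 − 35 = 0  (binding)
  C4: 54 − 45 = 9  (slack)

Optimal: a = 10, b = 5
Binding: C2, C3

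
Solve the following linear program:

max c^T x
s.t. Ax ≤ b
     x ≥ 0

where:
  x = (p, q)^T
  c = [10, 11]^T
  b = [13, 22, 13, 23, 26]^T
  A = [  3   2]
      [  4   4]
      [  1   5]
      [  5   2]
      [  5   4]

Evaluate the objective at each vertex of the feasible region:
  z(0, 0) = 0
  z(4.333, 0) = 43.33
  z(3, 2) = 52  ←
  z(0, 2.6) = 28.6
The maximum is at p = 3, q = 2.

p = 3, q = 2, z = 52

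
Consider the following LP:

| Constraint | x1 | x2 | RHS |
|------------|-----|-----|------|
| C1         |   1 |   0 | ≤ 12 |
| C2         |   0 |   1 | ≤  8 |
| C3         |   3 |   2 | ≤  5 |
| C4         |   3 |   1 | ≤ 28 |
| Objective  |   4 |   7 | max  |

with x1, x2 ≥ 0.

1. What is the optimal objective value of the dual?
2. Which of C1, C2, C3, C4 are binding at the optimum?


1. 17.5
2. C3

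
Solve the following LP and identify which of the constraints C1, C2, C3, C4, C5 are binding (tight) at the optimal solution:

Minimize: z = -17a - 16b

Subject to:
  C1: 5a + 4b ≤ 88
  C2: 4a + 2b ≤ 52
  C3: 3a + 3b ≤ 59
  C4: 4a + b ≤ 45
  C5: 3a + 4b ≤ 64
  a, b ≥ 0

At a = 8, b = 10, compute slack b - a·x for each constraint:
  C1: 88 − 80 = 8  (slack)
  C2: 52 − 52 = 0  (binding)
  C3: 59 − 54 = 5  (slack)
  C4: 45 − 42 = 3  (slack)
  C5: 64 − 64 = 0  (binding)

Optimal: a = 8, b = 10
Binding: C2, C5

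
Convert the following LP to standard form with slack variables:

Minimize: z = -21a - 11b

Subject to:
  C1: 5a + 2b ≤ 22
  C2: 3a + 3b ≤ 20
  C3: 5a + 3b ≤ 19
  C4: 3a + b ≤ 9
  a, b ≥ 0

min z = -21a - 11b

s.t.
  5a + 2b + s1 = 22
  3a + 3b + s2 = 20
  5a + 3b + s3 = 19
  3a + b + s4 = 9
  a, b, s1, s2, s3, s4 ≥ 0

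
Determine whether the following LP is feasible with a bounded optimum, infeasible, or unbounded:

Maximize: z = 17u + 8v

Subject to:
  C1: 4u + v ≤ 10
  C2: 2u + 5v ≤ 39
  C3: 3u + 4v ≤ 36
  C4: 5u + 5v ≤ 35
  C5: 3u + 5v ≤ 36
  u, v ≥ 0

Feasible with a bounded optimal solution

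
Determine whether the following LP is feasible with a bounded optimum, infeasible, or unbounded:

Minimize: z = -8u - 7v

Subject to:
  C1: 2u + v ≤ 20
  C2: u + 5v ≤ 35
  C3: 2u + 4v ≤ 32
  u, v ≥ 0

Feasible with a bounded optimal solution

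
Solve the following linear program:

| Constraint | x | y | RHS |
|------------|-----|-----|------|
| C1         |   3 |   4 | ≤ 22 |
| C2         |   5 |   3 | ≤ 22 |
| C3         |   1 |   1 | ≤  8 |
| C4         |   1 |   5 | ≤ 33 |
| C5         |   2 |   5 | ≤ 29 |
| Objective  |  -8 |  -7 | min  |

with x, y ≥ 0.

Evaluate the objective at each vertex of the feasible region:
  z(0, 0) = 0
  z(4.4, 0) = -35.2
  z(2, 4) = -44  ←
  z(0, 5.5) = -38.5
The minimum is at x = 2, y = 4.

x = 2, y = 4, z = -44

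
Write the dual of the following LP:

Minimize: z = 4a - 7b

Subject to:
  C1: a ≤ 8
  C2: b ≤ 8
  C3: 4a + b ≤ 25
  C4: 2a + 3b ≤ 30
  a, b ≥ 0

Primal min cᵀx s.t. Ax ≤ b, x ≥ 0  →  Dual max −bᵀy s.t. Aᵀy ≥ −c, y ≥ 0.

Maximize: z = -8y1 - 8y2 - 25y3 - 30y4

Subject to:
  y1 + 4y3 + 2y4 ≥ -4
  y2 + y3 + 3y4 ≥ 7
  y1, y2, y3, y4 ≥ 0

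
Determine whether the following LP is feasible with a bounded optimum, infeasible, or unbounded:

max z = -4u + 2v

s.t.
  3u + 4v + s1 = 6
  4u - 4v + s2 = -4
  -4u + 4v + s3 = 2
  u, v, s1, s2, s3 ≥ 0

Infeasible (no feasible solution exists)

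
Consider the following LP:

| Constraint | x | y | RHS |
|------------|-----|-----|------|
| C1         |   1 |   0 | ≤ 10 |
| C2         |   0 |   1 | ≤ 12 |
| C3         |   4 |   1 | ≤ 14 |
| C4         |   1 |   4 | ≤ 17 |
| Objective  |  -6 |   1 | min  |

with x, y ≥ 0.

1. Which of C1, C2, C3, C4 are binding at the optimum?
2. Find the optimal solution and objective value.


1. C3
2. x = 3.5, y = 0, z = -21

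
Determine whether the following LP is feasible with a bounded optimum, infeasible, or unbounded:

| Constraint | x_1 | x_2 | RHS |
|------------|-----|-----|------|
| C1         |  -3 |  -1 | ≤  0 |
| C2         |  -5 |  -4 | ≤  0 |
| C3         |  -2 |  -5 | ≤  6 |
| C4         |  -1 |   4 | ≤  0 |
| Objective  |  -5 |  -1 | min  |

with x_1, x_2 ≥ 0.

Unbounded (objective can decrease without bound)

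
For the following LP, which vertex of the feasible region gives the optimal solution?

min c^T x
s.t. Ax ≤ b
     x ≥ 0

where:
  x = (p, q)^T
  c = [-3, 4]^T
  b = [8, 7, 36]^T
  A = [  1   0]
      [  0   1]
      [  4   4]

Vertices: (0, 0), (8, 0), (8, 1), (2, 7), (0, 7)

Evaluate the objective at each vertex of the feasible region:
  z(0, 0) = 0
  z(8, 0) = -24  ←
  z(8, 1) = -20
  z(2, 7) = 22
  z(0, 7) = 28
The minimum is at p = 8, q = 0.

(8, 0)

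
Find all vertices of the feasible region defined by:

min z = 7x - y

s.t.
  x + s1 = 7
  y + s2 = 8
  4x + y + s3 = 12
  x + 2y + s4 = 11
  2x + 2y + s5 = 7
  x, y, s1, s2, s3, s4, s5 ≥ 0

(0, 0), (3, 0), (2.833, 0.6667), (0, 3.5)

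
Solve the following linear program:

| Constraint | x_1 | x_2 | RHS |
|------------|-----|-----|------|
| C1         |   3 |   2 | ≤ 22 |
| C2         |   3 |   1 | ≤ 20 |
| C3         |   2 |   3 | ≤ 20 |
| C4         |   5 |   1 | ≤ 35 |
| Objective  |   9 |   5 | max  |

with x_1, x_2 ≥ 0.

Evaluate the objective at each vertex of the feasible region:
  z(0, 0) = 0
  z(6.667, 0) = 60
  z(6, 2) = 64  ←
  z(5.2, 3.2) = 62.8
  z(0, 6.667) = 33.33
The maximum is at x_1 = 6, x_2 = 2.

x_1 = 6, x_2 = 2, z = 64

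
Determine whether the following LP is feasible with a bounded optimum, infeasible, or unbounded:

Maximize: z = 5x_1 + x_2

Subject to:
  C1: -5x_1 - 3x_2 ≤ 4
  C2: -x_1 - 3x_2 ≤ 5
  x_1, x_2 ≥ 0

Unbounded (objective can increase without bound)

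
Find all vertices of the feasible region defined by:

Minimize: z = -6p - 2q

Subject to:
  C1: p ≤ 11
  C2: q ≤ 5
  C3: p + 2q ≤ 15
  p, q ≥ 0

(0, 0), (11, 0), (11, 2), (5, 5), (0, 5)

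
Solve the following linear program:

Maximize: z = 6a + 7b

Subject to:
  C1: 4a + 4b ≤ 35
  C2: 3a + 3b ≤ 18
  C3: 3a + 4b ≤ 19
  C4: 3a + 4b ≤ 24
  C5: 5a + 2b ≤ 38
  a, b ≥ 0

Evaluate the objective at each vertex of the feasible region:
  z(0, 0) = 0
  z(6, 0) = 36
  z(5, 1) = 37  ←
  z(0, 4.75) = 33.25
The maximum is at a = 5, b = 1.

a = 5, b = 1, z = 37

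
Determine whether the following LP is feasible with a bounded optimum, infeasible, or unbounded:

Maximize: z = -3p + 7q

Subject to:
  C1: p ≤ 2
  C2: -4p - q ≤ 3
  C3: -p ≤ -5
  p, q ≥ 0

Infeasible (no feasible solution exists)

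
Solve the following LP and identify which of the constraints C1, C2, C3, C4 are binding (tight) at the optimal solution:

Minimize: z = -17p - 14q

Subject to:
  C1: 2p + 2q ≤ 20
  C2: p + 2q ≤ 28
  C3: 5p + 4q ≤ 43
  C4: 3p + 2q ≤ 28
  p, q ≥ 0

At p = 3, q = 7, compute slack b - a·x for each constraint:
  C1: 20 − 20 = 0  (binding)
  C2: 28 − 17 = 11  (slack)
  C3: 43 − 43 = 0  (binding)
  C4: 28 − 23 = 5  (slack)

Optimal: p = 3, q = 7
Binding: C1, C3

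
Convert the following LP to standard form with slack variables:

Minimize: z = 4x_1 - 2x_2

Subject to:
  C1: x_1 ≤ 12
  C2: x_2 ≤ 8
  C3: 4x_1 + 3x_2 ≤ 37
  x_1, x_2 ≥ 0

min z = 4x_1 - 2x_2

s.t.
  x_1 + s1 = 12
  x_2 + s2 = 8
  4x_1 + 3x_2 + s3 = 37
  x_1, x_2, s1, s2, s3 ≥ 0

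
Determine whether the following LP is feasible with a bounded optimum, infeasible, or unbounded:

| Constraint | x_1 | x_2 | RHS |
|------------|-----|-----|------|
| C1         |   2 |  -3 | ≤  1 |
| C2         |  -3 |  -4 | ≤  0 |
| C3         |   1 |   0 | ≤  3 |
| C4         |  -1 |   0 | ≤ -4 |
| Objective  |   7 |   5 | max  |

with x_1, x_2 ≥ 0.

Infeasible (no feasible solution exists)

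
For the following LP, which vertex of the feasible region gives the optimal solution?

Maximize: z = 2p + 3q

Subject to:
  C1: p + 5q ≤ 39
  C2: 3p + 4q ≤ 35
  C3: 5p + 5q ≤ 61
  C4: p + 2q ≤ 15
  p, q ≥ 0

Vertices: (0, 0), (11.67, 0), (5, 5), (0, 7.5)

Evaluate the objective at each vertex of the feasible region:
  z(0, 0) = 0
  z(11.67, 0) = 23.33
  z(5, 5) = 25  ←
  z(0, 7.5) = 22.5
The maximum is at p = 5, q = 5.

(5, 5)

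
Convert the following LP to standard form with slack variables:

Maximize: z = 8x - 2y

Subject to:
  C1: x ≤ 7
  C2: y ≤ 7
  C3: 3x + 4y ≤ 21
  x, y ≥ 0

max z = 8x - 2y

s.t.
  x + s1 = 7
  y + s2 = 7
  3x + 4y + s3 = 21
  x, y, s1, s2, s3 ≥ 0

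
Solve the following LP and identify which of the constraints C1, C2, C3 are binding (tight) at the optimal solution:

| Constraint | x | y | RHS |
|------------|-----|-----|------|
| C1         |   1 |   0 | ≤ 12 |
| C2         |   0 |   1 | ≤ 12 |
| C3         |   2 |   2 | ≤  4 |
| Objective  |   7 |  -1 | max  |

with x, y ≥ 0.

At x = 2, y = 0, compute slack b - a·x for each constraint:
  C1: 12 − 2 = 10  (slack)
  C2: 12 − 0 = 12  (slack)
  C3: 4 − 4 = 0  (binding)

Optimal: x = 2, y = 0
Binding: C3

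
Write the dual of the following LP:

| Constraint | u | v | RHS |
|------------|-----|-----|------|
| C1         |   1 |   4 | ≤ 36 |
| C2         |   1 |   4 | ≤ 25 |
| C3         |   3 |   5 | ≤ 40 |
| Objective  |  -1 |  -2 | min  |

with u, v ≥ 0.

Primal min cᵀx s.t. Ax ≤ b, x ≥ 0  →  Dual max −bᵀy s.t. Aᵀy ≥ −c, y ≥ 0.

Maximize: z = -36y1 - 25y2 - 40y3

Subject to:
  y1 + y2 + 3y3 ≥ 1
  4y1 + 4y2 + 5y3 ≥ 2
  y1, y2, y3 ≥ 0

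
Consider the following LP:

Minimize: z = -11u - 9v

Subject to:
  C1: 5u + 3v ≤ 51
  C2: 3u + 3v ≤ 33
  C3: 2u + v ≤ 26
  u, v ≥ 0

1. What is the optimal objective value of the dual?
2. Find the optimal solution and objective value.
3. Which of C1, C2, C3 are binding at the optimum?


1. -117
2. u = 9, v = 2, z = -117
3. C1, C2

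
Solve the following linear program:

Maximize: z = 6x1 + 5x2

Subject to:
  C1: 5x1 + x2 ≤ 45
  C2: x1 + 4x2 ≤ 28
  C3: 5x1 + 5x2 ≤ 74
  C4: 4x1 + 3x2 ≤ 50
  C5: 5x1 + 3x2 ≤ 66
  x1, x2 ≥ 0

Evaluate the objective at each vertex of the feasible region:
  z(0, 0) = 0
  z(9, 0) = 54
  z(8, 5) = 73  ←
  z(0, 7) = 35
The maximum is at x1 = 8, x2 = 5.

x1 = 8, x2 = 5, z = 73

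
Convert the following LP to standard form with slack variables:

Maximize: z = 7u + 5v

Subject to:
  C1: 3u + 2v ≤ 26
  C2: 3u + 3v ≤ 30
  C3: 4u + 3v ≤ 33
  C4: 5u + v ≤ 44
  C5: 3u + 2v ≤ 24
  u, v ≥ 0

max z = 7u + 5v

s.t.
  3u + 2v + s1 = 26
  3u + 3v + s2 = 30
  4u + 3v + s3 = 33
  5u + v + s4 = 44
  3u + 2v + s5 = 24
  u, v, s1, s2, s3, s4, s5 ≥ 0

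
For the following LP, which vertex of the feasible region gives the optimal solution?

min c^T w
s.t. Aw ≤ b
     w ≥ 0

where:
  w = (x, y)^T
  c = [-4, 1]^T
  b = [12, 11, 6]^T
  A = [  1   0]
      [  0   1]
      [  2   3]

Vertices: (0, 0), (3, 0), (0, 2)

Evaluate the objective at each vertex of the feasible region:
  z(0, 0) = 0
  z(3, 0) = -12  ←
  z(0, 2) = 2
The minimum is at x = 3, y = 0.

(3, 0)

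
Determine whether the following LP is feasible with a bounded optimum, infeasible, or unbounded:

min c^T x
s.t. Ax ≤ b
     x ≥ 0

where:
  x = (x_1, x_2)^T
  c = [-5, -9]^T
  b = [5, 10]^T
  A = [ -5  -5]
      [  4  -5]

Unbounded (objective can decrease without bound)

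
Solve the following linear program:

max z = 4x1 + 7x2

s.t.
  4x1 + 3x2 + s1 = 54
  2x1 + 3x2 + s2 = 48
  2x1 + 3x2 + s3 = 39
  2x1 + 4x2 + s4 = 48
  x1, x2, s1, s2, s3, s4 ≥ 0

Evaluate the objective at each vertex of the feasible region:
  z(0, 0) = 0
  z(13.5, 0) = 54
  z(7.5, 8) = 86
  z(6, 9) = 87  ←
  z(0, 12) = 84
The maximum is at x1 = 6, x2 = 9.

x1 = 6, x2 = 9, z = 87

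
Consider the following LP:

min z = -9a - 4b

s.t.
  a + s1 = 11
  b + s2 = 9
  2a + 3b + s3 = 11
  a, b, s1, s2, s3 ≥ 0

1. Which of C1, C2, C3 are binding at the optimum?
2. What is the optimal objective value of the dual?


1. C3
2. -49.5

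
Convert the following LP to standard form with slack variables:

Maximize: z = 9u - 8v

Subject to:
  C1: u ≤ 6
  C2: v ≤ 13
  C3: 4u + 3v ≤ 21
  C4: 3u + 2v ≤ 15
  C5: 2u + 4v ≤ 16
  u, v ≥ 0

max z = 9u - 8v

s.t.
  u + s1 = 6
  v + s2 = 13
  4u + 3v + s3 = 21
  3u + 2v + s4 = 15
  2u + 4v + s5 = 16
  u, v, s1, s2, s3, s4, s5 ≥ 0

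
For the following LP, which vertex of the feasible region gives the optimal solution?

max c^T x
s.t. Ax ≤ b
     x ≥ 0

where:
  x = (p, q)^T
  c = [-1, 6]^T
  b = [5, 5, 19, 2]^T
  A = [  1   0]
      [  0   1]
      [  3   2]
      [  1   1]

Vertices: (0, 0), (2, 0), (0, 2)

Evaluate the objective at each vertex of the feasible region:
  z(0, 0) = 0
  z(2, 0) = -2
  z(0, 2) = 12  ←
The maximum is at p = 0, q = 2.

(0, 2)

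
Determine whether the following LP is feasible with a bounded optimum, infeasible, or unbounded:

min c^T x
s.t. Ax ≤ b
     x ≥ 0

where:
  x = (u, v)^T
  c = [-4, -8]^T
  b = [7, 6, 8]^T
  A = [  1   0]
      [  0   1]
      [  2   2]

Feasible with a bounded optimal solution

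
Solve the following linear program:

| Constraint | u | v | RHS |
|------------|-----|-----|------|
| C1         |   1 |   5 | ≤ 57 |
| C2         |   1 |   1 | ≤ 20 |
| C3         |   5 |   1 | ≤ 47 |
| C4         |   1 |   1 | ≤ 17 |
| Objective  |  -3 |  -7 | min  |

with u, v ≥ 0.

Evaluate the objective at each vertex of the feasible region:
  z(0, 0) = 0
  z(9.4, 0) = -28.2
  z(7.5, 9.5) = -89
  z(7, 10) = -91  ←
  z(0, 11.4) = -79.8
The minimum is at u = 7, v = 10.

u = 7, v = 10, z = -91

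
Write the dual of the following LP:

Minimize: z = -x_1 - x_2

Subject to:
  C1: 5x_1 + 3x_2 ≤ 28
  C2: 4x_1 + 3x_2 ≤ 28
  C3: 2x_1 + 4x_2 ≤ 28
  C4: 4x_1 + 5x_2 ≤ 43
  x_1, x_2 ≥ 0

Primal min cᵀx s.t. Ax ≤ b, x ≥ 0  →  Dual max −bᵀy s.t. Aᵀy ≥ −c, y ≥ 0.

Maximize: z = -28y1 - 28y2 - 28y3 - 43y4

Subject to:
  5y1 + 4y2 + 2y3 + 4y4 ≥ 1
  3y1 + 3y2 + 4y3 + 5y4 ≥ 1
  y1, y2, y3, y4 ≥ 0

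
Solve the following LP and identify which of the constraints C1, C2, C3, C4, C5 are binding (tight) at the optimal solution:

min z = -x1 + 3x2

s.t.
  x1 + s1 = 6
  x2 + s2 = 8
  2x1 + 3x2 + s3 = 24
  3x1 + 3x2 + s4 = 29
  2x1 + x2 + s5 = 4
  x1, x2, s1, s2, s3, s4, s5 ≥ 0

At x1 = 2, x2 = 0, compute slack b - a·x for each constraint:
  C1: 6 − 2 = 4  (slack)
  C2: 8 − 0 = 8  (slack)
  C3: 24 − 4 = 20  (slack)
  C4: 29 − 6 = 23  (slack)
  C5: 4 − 4 = 0  (binding)

Optimal: x1 = 2, x2 = 0
Binding: C5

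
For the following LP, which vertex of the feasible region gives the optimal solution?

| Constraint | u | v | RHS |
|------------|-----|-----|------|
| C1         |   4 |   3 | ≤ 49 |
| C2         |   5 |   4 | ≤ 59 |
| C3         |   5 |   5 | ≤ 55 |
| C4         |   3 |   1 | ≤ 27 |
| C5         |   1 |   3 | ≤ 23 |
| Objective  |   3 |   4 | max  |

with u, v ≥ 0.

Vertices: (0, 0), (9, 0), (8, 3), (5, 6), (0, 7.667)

Evaluate the objective at each vertex of the feasible region:
  z(0, 0) = 0
  z(9, 0) = 27
  z(8, 3) = 36
  z(5, 6) = 39  ←
  z(0, 7.667) = 30.67
The maximum is at u = 5, v = 6.

(5, 6)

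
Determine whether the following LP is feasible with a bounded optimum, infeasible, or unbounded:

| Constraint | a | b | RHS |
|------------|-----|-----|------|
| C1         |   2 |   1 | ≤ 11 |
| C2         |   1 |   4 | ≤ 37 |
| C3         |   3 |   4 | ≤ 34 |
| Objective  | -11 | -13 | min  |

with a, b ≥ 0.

Feasible with a bounded optimal solution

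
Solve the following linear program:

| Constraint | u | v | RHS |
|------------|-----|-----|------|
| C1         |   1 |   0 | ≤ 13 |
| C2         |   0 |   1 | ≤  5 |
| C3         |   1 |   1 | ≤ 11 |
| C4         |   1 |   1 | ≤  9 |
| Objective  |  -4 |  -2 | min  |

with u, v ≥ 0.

Evaluate the objective at each vertex of the feasible region:
  z(0, 0) = 0
  z(9, 0) = -36  ←
  z(4, 5) = -26
  z(0, 5) = -10
The minimum is at u = 9, v = 0.

u = 9, v = 0, z = -36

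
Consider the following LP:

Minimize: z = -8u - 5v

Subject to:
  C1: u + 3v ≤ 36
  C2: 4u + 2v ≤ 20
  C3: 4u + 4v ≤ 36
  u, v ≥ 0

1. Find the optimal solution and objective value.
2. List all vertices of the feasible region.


1. u = 1, v = 8, z = -48
2. (0, 0), (5, 0), (1, 8), (0, 9)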